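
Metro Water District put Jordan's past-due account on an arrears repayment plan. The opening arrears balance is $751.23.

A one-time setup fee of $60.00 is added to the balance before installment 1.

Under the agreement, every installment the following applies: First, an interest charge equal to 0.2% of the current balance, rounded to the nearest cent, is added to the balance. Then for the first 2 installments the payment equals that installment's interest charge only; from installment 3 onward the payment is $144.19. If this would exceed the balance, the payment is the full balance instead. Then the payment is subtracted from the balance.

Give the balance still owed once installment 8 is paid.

Installment 1: $811.23 +$1.62 interest = $812.85; pay $1.62 → $811.23
Installment 2: $811.23 +$1.62 interest = $812.85; pay $1.62 → $811.23
Installment 3: $811.23 +$1.62 interest = $812.85; pay $144.19 → $668.66
Installment 4: $668.66 +$1.34 interest = $670.00; pay $144.19 → $525.81
Installment 5: $525.81 +$1.05 interest = $526.86; pay $144.19 → $382.67
Installment 6: $382.67 +$0.77 interest = $383.44; pay $144.19 → $239.25
Installment 7: $239.25 +$0.48 interest = $239.73; pay $144.19 → $95.54
Installment 8: $95.54 +$0.19 interest = $95.73; pay $95.73 → $0.00

$0.00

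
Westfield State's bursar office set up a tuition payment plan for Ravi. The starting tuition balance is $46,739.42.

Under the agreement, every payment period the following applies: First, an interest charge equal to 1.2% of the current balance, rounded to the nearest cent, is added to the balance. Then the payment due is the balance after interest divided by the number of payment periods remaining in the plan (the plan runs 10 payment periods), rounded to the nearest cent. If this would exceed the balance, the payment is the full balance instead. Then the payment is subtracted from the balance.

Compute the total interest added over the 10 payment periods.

$3,198.56

# | Opening | Interest | Payment | End bal
1 | $46,739.42 | $560.87 | $4,730.03 | $42,570.26
2 | $42,570.26 | $510.84 | $4,786.79 | $38,294.31
3 | $38,294.31 | $459.53 | $4,844.23 | $33,909.61
4 | $33,909.61 | $406.92 | $4,902.36 | $29,414.17
5 | $29,414.17 | $352.97 | $4,961.19 | $24,805.95
6 | $24,805.95 | $297.67 | $5,020.72 | $20,082.90
7 | $20,082.90 | $240.99 | $5,080.97 | $15,242.92
8 | $15,242.92 | $182.92 | $5,141.95 | $10,283.89
9 | $10,283.89 | $123.41 | $5,203.65 | $5,203.65
10 | $5,203.65 | $62.44 | $5,266.09 | $0.00
Total interest: $560.87 + $510.84 + $459.53 + $406.92 + $352.97 + $297.67 + $240.99 + $182.92 + $123.41 + $62.44 = $3,198.56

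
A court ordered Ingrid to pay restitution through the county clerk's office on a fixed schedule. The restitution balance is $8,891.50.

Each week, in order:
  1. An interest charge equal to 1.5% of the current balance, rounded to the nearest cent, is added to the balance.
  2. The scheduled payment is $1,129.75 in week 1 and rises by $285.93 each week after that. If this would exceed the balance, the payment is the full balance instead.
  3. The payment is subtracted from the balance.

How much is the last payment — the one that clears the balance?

$868.22

Week 1: $8,891.50 +$133.37 interest = $9,024.87; pay $1,129.75 → $7,895.12
Week 2: $7,895.12 +$118.43 interest = $8,013.55; pay $1,415.68 → $6,597.87
Week 3: $6,597.87 +$98.97 interest = $6,696.84; pay $1,701.61 → $4,995.23
Week 4: $4,995.23 +$74.93 interest = $5,070.16; pay $1,987.54 → $3,082.62
Week 5: $3,082.62 +$46.24 interest = $3,128.86; pay $2,273.47 → $855.39
Week 6: $855.39 +$12.83 interest = $868.22; pay $868.22 → $0.00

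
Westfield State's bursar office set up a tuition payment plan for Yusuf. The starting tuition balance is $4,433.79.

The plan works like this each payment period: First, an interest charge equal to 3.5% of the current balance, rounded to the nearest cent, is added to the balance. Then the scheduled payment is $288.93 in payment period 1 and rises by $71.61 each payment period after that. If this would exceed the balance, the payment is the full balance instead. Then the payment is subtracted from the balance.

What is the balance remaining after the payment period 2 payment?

$4,090.00

Payment period 1: opening $4,433.79; interest $155.18 → $4,588.97; payment $288.93; balance $4,300.04
Payment period 2: opening $4,300.04; interest $150.50 → $4,450.54; payment $360.54; balance $4,090.00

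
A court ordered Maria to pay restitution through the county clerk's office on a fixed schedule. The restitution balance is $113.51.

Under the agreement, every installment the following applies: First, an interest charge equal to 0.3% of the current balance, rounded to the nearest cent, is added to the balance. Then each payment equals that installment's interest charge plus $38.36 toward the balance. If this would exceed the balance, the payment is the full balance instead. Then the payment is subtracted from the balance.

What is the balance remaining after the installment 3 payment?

$0.00

Installment 1: $113.51 +$0.34 interest = $113.85; pay $38.70 → $75.15
Installment 2: $75.15 +$0.23 interest = $75.38; pay $38.59 → $36.79
Installment 3: $36.79 +$0.11 interest = $36.90; pay $36.90 → $0.00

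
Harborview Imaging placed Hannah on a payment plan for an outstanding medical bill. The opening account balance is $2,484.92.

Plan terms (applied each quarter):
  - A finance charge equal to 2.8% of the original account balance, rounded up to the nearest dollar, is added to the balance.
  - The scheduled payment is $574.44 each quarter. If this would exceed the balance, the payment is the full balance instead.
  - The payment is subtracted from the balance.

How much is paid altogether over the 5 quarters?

Quarter 1: opening $2,484.92; interest $70.00 → $2,554.92; payment $574.44; balance $1,980.48
Quarter 2: opening $1,980.48; interest $70.00 → $2,050.48; payment $574.44; balance $1,476.04
Quarter 3: opening $1,476.04; interest $70.00 → $1,546.04; payment $574.44; balance $971.60
Quarter 4: opening $971.60; interest $70.00 → $1,041.60; payment $574.44; balance $467.16
Quarter 5: opening $467.16; interest $70.00 → $537.16; payment $537.16; balance $0.00
Total paid: $2,834.92

$2,834.92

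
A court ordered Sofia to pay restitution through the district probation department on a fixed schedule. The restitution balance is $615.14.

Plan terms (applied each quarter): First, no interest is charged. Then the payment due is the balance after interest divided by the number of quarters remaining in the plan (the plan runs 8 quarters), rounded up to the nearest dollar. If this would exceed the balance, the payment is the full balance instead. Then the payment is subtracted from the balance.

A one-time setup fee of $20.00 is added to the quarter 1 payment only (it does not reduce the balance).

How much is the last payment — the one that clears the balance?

Quarter 1: $615.14 − $77.00 (+ $20.00 fee) → $538.14
Quarter 2: $538.14 − $77.00 → $461.14
Quarter 3: $461.14 − $77.00 → $384.14
Quarter 4: $384.14 − $77.00 → $307.14
Quarter 5: $307.14 − $77.00 → $230.14
Quarter 6: $230.14 − $77.00 → $153.14
Quarter 7: $153.14 − $77.00 → $76.14
Quarter 8: $76.14 − $76.14 → $0.00

$76.14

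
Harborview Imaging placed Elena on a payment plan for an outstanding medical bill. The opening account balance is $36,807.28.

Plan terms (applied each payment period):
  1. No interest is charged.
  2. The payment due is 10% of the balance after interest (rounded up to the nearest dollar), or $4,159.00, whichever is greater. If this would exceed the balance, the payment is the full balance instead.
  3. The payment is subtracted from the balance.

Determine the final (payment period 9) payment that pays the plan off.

Payment period 1: opening $36,807.28; payment $4,159.00; balance $32,648.28
Payment period 2: opening $32,648.28; payment $4,159.00; balance $28,489.28
Payment period 3: opening $28,489.28; payment $4,159.00; balance $24,330.28
Payment period 4: opening $24,330.28; payment $4,159.00; balance $20,171.28
Payment period 5: opening $20,171.28; payment $4,159.00; balance $16,012.28
Payment period 6: opening $16,012.28; payment $4,159.00; balance $11,853.28
Payment period 7: opening $11,853.28; payment $4,159.00; balance $7,694.28
Payment period 8: opening $7,694.28; payment $4,159.00; balance $3,535.28
Payment period 9: opening $3,535.28; payment $3,535.28; balance $0.00

$3,535.28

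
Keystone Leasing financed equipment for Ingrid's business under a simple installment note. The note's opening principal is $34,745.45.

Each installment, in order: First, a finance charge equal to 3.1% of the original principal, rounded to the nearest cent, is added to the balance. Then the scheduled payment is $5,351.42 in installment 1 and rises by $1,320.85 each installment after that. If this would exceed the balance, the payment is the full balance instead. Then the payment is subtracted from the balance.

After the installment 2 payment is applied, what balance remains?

Installment 1: $34,745.45 +$1,077.11 interest = $35,822.56; pay $5,351.42 → $30,471.14
Installment 2: $30,471.14 +$1,077.11 interest = $31,548.25; pay $6,672.27 → $24,875.98

$24,875.98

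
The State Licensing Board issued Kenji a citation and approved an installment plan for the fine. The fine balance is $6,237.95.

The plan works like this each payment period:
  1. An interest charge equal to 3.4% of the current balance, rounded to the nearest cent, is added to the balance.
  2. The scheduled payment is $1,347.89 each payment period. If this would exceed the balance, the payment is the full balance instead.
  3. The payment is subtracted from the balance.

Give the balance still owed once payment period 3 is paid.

$2,713.38

Payment period 1: $6,237.95 +$212.09 interest = $6,450.04; pay $1,347.89 → $5,102.15
Payment period 2: $5,102.15 +$173.47 interest = $5,275.62; pay $1,347.89 → $3,927.73
Payment period 3: $3,927.73 +$133.54 interest = $4,061.27; pay $1,347.89 → $2,713.38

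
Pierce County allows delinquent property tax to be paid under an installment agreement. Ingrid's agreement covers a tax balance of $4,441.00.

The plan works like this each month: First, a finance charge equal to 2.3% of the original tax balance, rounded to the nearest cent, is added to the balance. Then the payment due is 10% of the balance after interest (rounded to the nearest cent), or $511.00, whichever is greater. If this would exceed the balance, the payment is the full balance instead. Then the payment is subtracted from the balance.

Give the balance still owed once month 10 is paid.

$352.40

# | Opening | Interest | Payment | End bal
1 | $4,441.00 | $102.14 | $511.00 | $4,032.14
2 | $4,032.14 | $102.14 | $511.00 | $3,623.28
3 | $3,623.28 | $102.14 | $511.00 | $3,214.42
4 | $3,214.42 | $102.14 | $511.00 | $2,805.56
5 | $2,805.56 | $102.14 | $511.00 | $2,396.70
6 | $2,396.70 | $102.14 | $511.00 | $1,987.84
7 | $1,987.84 | $102.14 | $511.00 | $1,578.98
8 | $1,578.98 | $102.14 | $511.00 | $1,170.12
9 | $1,170.12 | $102.14 | $511.00 | $761.26
10 | $761.26 | $102.14 | $511.00 | $352.40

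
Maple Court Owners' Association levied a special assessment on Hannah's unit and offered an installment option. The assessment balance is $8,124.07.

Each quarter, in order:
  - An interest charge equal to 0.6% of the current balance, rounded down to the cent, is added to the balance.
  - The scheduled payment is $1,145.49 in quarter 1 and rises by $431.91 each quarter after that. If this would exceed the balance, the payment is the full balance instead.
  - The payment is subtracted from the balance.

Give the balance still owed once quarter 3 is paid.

Quarter 1: opening $8,124.07; interest $48.74 → $8,172.81; payment $1,145.49; balance $7,027.32
Quarter 2: opening $7,027.32; interest $42.16 → $7,069.48; payment $1,577.40; balance $5,492.08
Quarter 3: opening $5,492.08; interest $32.95 → $5,525.03; payment $2,009.31; balance $3,515.72

$3,515.72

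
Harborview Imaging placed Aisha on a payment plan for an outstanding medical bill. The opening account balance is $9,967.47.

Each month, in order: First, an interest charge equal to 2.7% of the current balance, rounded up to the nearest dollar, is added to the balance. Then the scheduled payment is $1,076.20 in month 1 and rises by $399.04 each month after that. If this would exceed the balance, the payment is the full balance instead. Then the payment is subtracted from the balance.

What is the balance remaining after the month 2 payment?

$7,934.03

# | Opening | Interest | Payment | End bal
1 | $9,967.47 | $270.00 | $1,076.20 | $9,161.27
2 | $9,161.27 | $248.00 | $1,475.24 | $7,934.03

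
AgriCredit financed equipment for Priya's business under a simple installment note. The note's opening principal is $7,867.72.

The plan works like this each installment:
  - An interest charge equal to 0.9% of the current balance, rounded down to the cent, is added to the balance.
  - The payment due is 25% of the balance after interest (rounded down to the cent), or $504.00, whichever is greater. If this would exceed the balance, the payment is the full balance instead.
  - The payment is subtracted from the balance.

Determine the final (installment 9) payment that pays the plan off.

Installment 1: $7,867.72 +$70.80 interest = $7,938.52; pay $1,984.63 → $5,953.89
Installment 2: $5,953.89 +$53.58 interest = $6,007.47; pay $1,501.86 → $4,505.61
Installment 3: $4,505.61 +$40.55 interest = $4,546.16; pay $1,136.54 → $3,409.62
Installment 4: $3,409.62 +$30.68 interest = $3,440.30; pay $860.07 → $2,580.23
Installment 5: $2,580.23 +$23.22 interest = $2,603.45; pay $650.86 → $1,952.59
Installment 6: $1,952.59 +$17.57 interest = $1,970.16; pay $504.00 → $1,466.16
Installment 7: $1,466.16 +$13.19 interest = $1,479.35; pay $504.00 → $975.35
Installment 8: $975.35 +$8.77 interest = $984.12; pay $504.00 → $480.12
Installment 9: $480.12 +$4.32 interest = $484.44; pay $484.44 → $0.00

$484.44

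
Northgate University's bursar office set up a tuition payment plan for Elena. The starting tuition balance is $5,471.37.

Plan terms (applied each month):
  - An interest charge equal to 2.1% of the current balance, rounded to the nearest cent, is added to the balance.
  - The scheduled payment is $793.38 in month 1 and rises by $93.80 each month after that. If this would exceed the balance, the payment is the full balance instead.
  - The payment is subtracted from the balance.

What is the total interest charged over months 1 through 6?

$429.57

Month 1: $5,471.37 +$114.90 interest = $5,586.27; pay $793.38 → $4,792.89
Month 2: $4,792.89 +$100.65 interest = $4,893.54; pay $887.18 → $4,006.36
Month 3: $4,006.36 +$84.13 interest = $4,090.49; pay $980.98 → $3,109.51
Month 4: $3,109.51 +$65.30 interest = $3,174.81; pay $1,074.78 → $2,100.03
Month 5: $2,100.03 +$44.10 interest = $2,144.13; pay $1,168.58 → $975.55
Month 6: $975.55 +$20.49 interest = $996.04; pay $996.04 → $0.00
Total interest: $114.90 + $100.65 + $84.13 + $65.30 + $44.10 + $20.49 = $429.57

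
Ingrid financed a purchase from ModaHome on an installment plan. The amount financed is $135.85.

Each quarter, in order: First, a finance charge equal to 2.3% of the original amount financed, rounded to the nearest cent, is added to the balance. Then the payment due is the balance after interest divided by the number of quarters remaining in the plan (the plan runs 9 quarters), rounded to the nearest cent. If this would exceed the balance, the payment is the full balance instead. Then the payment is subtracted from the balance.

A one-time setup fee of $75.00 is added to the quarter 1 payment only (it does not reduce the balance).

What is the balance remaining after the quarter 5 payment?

$69.68

# | Opening | Interest | Payment | Fee | End bal
1 | $135.85 | $3.12 | $15.44 | $75.00 | $123.53
2 | $123.53 | $3.12 | $15.83 | — | $110.82
3 | $110.82 | $3.12 | $16.28 | — | $97.66
4 | $97.66 | $3.12 | $16.80 | — | $83.98
5 | $83.98 | $3.12 | $17.42 | — | $69.68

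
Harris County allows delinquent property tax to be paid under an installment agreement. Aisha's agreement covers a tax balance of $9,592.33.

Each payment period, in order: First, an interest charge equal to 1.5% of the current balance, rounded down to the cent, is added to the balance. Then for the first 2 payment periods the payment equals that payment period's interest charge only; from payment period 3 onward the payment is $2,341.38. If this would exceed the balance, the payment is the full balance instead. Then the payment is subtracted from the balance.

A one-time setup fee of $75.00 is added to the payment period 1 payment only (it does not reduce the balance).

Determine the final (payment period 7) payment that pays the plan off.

$611.60

# | Opening | Interest | Payment | Fee | End bal
1 | $9,592.33 | $143.88 | $143.88 | $75.00 | $9,592.33
2 | $9,592.33 | $143.88 | $143.88 | — | $9,592.33
3 | $9,592.33 | $143.88 | $2,341.38 | — | $7,394.83
4 | $7,394.83 | $110.92 | $2,341.38 | — | $5,164.37
5 | $5,164.37 | $77.46 | $2,341.38 | — | $2,900.45
6 | $2,900.45 | $43.50 | $2,341.38 | — | $602.57
7 | $602.57 | $9.03 | $611.60 | — | $0.00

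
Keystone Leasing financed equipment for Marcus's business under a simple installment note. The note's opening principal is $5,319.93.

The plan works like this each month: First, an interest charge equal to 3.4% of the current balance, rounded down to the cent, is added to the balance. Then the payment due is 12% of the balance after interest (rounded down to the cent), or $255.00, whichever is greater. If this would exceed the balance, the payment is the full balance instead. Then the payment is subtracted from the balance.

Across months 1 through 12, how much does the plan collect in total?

$4,988.58

Month 1: opening $5,319.93; interest $180.87 → $5,500.80; payment $660.09; balance $4,840.71
Month 2: opening $4,840.71; interest $164.58 → $5,005.29; payment $600.63; balance $4,404.66
Month 3: opening $4,404.66; interest $149.75 → $4,554.41; payment $546.52; balance $4,007.89
Month 4: opening $4,007.89; interest $136.26 → $4,144.15; payment $497.29; balance $3,646.86
Month 5: opening $3,646.86; interest $123.99 → $3,770.85; payment $452.50; balance $3,318.35
Month 6: opening $3,318.35; interest $112.82 → $3,431.17; payment $411.74; balance $3,019.43
Month 7: opening $3,019.43; interest $102.66 → $3,122.09; payment $374.65; balance $2,747.44
Month 8: opening $2,747.44; interest $93.41 → $2,840.85; payment $340.90; balance $2,499.95
Month 9: opening $2,499.95; interest $84.99 → $2,584.94; payment $310.19; balance $2,274.75
Month 10: opening $2,274.75; interest $77.34 → $2,352.09; payment $282.25; balance $2,069.84
Month 11: opening $2,069.84; interest $70.37 → $2,140.21; payment $256.82; balance $1,883.39
Month 12: opening $1,883.39; interest $64.03 → $1,947.42; payment $255.00; balance $1,692.42
Total paid: $4,988.58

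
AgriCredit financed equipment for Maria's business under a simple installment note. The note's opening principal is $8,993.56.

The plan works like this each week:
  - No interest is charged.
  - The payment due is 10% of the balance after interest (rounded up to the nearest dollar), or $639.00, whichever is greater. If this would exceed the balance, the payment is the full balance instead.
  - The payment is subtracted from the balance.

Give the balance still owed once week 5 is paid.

Week 1: $8,993.56 − $900.00 → $8,093.56
Week 2: $8,093.56 − $810.00 → $7,283.56
Week 3: $7,283.56 − $729.00 → $6,554.56
Week 4: $6,554.56 − $656.00 → $5,898.56
Week 5: $5,898.56 − $639.00 → $5,259.56

$5,259.56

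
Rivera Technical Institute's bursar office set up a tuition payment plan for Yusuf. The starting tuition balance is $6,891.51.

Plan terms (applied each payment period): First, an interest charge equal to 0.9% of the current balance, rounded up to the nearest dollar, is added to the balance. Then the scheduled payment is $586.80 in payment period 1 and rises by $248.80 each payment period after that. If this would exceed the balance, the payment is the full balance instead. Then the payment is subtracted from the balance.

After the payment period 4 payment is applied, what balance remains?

$3,265.51

Payment period 1: $6,891.51 +$63.00 interest = $6,954.51; pay $586.80 → $6,367.71
Payment period 2: $6,367.71 +$58.00 interest = $6,425.71; pay $835.60 → $5,590.11
Payment period 3: $5,590.11 +$51.00 interest = $5,641.11; pay $1,084.40 → $4,556.71
Payment period 4: $4,556.71 +$42.00 interest = $4,598.71; pay $1,333.20 → $3,265.51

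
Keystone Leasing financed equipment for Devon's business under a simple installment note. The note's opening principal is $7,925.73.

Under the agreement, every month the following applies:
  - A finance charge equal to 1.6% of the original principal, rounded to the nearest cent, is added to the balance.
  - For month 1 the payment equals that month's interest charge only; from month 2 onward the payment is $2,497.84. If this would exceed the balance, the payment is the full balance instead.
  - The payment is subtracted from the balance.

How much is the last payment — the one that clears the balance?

$939.45

Month 1: opening $7,925.73; interest $126.81 → $8,052.54; payment $126.81; balance $7,925.73
Month 2: opening $7,925.73; interest $126.81 → $8,052.54; payment $2,497.84; balance $5,554.70
Month 3: opening $5,554.70; interest $126.81 → $5,681.51; payment $2,497.84; balance $3,183.67
Month 4: opening $3,183.67; interest $126.81 → $3,310.48; payment $2,497.84; balance $812.64
Month 5: opening $812.64; interest $126.81 → $939.45; payment $939.45; balance $0.00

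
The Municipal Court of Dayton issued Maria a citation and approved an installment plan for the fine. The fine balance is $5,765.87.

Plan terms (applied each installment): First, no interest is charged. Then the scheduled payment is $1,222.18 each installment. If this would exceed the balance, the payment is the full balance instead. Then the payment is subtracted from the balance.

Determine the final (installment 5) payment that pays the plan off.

$877.15

Installment 1: $5,765.87 − $1,222.18 → $4,543.69
Installment 2: $4,543.69 − $1,222.18 → $3,321.51
Installment 3: $3,321.51 − $1,222.18 → $2,099.33
Installment 4: $2,099.33 − $1,222.18 → $877.15
Installment 5: $877.15 − $877.15 → $0.00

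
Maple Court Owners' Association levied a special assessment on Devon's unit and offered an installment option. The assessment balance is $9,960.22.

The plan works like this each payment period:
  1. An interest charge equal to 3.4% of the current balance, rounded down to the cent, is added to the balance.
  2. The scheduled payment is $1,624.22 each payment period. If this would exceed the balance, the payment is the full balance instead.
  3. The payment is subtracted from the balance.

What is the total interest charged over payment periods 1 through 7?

# | Opening | Interest | Payment | End bal
1 | $9,960.22 | $338.64 | $1,624.22 | $8,674.64
2 | $8,674.64 | $294.93 | $1,624.22 | $7,345.35
3 | $7,345.35 | $249.74 | $1,624.22 | $5,970.87
4 | $5,970.87 | $203.00 | $1,624.22 | $4,549.65
5 | $4,549.65 | $154.68 | $1,624.22 | $3,080.11
6 | $3,080.11 | $104.72 | $1,624.22 | $1,560.61
7 | $1,560.61 | $53.06 | $1,613.67 | $0.00
Total interest: $338.64 + $294.93 + $249.74 + $203.00 + $154.68 + $104.72 + $53.06 = $1,398.77

$1,398.77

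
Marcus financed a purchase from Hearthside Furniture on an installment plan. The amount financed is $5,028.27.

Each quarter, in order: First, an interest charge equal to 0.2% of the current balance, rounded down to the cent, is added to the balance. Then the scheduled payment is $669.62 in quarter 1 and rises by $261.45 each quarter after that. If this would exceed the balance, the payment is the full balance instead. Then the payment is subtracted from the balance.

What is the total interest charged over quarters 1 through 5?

$31.81

Quarter 1: opening $5,028.27; interest $10.05 → $5,038.32; payment $669.62; balance $4,368.70
Quarter 2: opening $4,368.70; interest $8.73 → $4,377.43; payment $931.07; balance $3,446.36
Quarter 3: opening $3,446.36; interest $6.89 → $3,453.25; payment $1,192.52; balance $2,260.73
Quarter 4: opening $2,260.73; interest $4.52 → $2,265.25; payment $1,453.97; balance $811.28
Quarter 5: opening $811.28; interest $1.62 → $812.90; payment $812.90; balance $0.00
Total interest: $10.05 + $8.73 + $6.89 + $4.52 + $1.62 = $31.81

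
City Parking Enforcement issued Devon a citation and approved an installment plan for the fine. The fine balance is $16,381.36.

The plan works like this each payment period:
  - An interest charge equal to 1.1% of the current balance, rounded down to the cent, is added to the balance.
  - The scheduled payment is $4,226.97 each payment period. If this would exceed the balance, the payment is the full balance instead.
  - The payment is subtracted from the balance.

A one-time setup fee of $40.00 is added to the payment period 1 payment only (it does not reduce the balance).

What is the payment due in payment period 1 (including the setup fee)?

$4,266.97

# | Opening | Interest | Payment | Fee | End bal
1 | $16,381.36 | $180.19 | $4,226.97 | $40.00 | $12,334.58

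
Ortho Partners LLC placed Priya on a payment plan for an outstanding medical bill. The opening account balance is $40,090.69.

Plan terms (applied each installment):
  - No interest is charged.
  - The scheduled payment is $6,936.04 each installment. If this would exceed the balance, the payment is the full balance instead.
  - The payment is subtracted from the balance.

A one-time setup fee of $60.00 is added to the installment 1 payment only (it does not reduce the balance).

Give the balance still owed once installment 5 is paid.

$5,410.49

Installment 1: $40,090.69 − $6,936.04 (+ $60.00 fee) → $33,154.65
Installment 2: $33,154.65 − $6,936.04 → $26,218.61
Installment 3: $26,218.61 − $6,936.04 → $19,282.57
Installment 4: $19,282.57 − $6,936.04 → $12,346.53
Installment 5: $12,346.53 − $6,936.04 → $5,410.49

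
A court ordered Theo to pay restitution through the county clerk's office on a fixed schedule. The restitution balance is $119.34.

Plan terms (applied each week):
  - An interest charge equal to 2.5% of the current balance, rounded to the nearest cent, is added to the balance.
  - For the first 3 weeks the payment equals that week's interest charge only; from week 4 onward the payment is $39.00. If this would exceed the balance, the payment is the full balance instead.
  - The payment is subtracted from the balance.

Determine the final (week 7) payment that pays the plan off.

$8.77

Week 1: $119.34 +$2.98 interest = $122.32; pay $2.98 → $119.34
Week 2: $119.34 +$2.98 interest = $122.32; pay $2.98 → $119.34
Week 3: $119.34 +$2.98 interest = $122.32; pay $2.98 → $119.34
Week 4: $119.34 +$2.98 interest = $122.32; pay $39.00 → $83.32
Week 5: $83.32 +$2.08 interest = $85.40; pay $39.00 → $46.40
Week 6: $46.40 +$1.16 interest = $47.56; pay $39.00 → $8.56
Week 7: $8.56 +$0.21 interest = $8.77; pay $8.77 → $0.00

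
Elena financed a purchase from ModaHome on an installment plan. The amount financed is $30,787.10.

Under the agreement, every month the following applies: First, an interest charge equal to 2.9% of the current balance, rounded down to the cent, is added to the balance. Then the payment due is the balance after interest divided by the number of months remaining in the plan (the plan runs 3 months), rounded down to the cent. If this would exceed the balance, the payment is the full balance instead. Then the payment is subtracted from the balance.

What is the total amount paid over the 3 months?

$32,607.51

# | Opening | Interest | Payment | End bal
1 | $30,787.10 | $892.82 | $10,559.97 | $21,119.95
2 | $21,119.95 | $612.47 | $10,866.21 | $10,866.21
3 | $10,866.21 | $315.12 | $11,181.33 | $0.00
Total paid: $32,607.51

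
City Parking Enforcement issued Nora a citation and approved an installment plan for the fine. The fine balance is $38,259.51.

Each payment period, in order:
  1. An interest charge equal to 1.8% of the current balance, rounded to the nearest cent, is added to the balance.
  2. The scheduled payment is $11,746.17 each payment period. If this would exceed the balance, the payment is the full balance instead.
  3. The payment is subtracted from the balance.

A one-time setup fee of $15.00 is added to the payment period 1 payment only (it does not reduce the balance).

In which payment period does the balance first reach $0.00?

4

Payment period 1: opening $38,259.51; interest $688.67 → $38,948.18; payment $11,746.17 (+ $15.00 fee); balance $27,202.01
Payment period 2: opening $27,202.01; interest $489.64 → $27,691.65; payment $11,746.17; balance $15,945.48
Payment period 3: opening $15,945.48; interest $287.02 → $16,232.50; payment $11,746.17; balance $4,486.33
Payment period 4: opening $4,486.33; interest $80.75 → $4,567.08; payment $4,567.08; balance $0.00
Balance reaches $0.00 in payment period 4.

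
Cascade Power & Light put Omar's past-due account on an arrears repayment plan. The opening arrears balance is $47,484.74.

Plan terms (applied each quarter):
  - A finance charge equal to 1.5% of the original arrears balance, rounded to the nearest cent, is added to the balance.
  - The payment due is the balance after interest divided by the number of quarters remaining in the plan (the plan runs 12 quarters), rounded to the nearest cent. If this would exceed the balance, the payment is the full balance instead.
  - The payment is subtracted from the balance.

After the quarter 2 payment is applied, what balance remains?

# | Opening | Interest | Payment | End bal
1 | $47,484.74 | $712.27 | $4,016.42 | $44,180.59
2 | $44,180.59 | $712.27 | $4,081.17 | $40,811.69

$40,811.69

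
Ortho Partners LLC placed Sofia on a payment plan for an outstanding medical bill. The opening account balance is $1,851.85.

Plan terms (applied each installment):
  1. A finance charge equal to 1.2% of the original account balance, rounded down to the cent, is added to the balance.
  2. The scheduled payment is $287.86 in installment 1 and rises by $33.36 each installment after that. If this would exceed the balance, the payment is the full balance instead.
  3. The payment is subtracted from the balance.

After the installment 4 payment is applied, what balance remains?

$589.13

Installment 1: $1,851.85 +$22.22 interest = $1,874.07; pay $287.86 → $1,586.21
Installment 2: $1,586.21 +$22.22 interest = $1,608.43; pay $321.22 → $1,287.21
Installment 3: $1,287.21 +$22.22 interest = $1,309.43; pay $354.58 → $954.85
Installment 4: $954.85 +$22.22 interest = $977.07; pay $387.94 → $589.13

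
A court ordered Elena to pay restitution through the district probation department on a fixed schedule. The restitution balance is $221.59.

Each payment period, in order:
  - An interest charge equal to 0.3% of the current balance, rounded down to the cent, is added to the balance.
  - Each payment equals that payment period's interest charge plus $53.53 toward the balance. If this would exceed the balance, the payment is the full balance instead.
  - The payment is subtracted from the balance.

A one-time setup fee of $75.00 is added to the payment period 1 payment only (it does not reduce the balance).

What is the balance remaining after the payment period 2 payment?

$114.53

Payment period 1: $221.59 +$0.66 interest = $222.25; pay $54.19 (+ $75.00 fee) → $168.06
Payment period 2: $168.06 +$0.50 interest = $168.56; pay $54.03 → $114.53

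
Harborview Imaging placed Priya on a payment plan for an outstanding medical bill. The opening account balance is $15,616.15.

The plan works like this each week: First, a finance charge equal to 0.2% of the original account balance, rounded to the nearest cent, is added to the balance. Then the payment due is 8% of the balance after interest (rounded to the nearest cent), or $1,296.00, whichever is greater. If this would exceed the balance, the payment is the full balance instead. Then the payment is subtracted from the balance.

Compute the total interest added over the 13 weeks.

Week 1: opening $15,616.15; interest $31.23 → $15,647.38; payment $1,296.00; balance $14,351.38
Week 2: opening $14,351.38; interest $31.23 → $14,382.61; payment $1,296.00; balance $13,086.61
Week 3: opening $13,086.61; interest $31.23 → $13,117.84; payment $1,296.00; balance $11,821.84
Week 4: opening $11,821.84; interest $31.23 → $11,853.07; payment $1,296.00; balance $10,557.07
Week 5: opening $10,557.07; interest $31.23 → $10,588.30; payment $1,296.00; balance $9,292.30
Week 6: opening $9,292.30; interest $31.23 → $9,323.53; payment $1,296.00; balance $8,027.53
Week 7: opening $8,027.53; interest $31.23 → $8,058.76; payment $1,296.00; balance $6,762.76
Week 8: opening $6,762.76; interest $31.23 → $6,793.99; payment $1,296.00; balance $5,497.99
Week 9: opening $5,497.99; interest $31.23 → $5,529.22; payment $1,296.00; balance $4,233.22
Week 10: opening $4,233.22; interest $31.23 → $4,264.45; payment $1,296.00; balance $2,968.45
Week 11: opening $2,968.45; interest $31.23 → $2,999.68; payment $1,296.00; balance $1,703.68
Week 12: opening $1,703.68; interest $31.23 → $1,734.91; payment $1,296.00; balance $438.91
Week 13: opening $438.91; interest $31.23 → $470.14; payment $470.14; balance $0.00
Total interest: $31.23 + $31.23 + $31.23 + $31.23 + $31.23 + $31.23 + $31.23 + $31.23 + $31.23 + $31.23 + $31.23 + $31.23 + $31.23 = $405.99

$405.99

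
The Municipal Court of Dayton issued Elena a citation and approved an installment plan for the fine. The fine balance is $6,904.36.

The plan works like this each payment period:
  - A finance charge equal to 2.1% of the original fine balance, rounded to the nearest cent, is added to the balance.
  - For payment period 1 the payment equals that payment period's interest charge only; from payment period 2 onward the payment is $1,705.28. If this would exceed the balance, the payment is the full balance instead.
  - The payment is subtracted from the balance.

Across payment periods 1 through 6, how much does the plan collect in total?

$7,774.30

Payment period 1: $6,904.36 +$144.99 interest = $7,049.35; pay $144.99 → $6,904.36
Payment period 2: $6,904.36 +$144.99 interest = $7,049.35; pay $1,705.28 → $5,344.07
Payment period 3: $5,344.07 +$144.99 interest = $5,489.06; pay $1,705.28 → $3,783.78
Payment period 4: $3,783.78 +$144.99 interest = $3,928.77; pay $1,705.28 → $2,223.49
Payment period 5: $2,223.49 +$144.99 interest = $2,368.48; pay $1,705.28 → $663.20
Payment period 6: $663.20 +$144.99 interest = $808.19; pay $808.19 → $0.00
Total paid: $7,774.30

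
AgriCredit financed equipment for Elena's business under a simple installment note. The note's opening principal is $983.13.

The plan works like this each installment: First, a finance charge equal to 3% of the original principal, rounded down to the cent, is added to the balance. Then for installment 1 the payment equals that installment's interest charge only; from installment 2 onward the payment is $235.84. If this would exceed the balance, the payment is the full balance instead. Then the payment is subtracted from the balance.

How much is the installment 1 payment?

Installment 1: $983.13 +$29.49 interest = $1,012.62; pay $29.49 → $983.13

$29.49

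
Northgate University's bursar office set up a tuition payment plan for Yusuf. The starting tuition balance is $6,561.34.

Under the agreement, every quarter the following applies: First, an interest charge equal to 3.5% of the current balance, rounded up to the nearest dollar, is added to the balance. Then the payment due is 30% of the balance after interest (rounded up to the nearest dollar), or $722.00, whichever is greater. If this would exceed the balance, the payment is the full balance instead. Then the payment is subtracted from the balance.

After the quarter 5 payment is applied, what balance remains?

$1,149.34

Quarter 1: opening $6,561.34; interest $230.00 → $6,791.34; payment $2,038.00; balance $4,753.34
Quarter 2: opening $4,753.34; interest $167.00 → $4,920.34; payment $1,477.00; balance $3,443.34
Quarter 3: opening $3,443.34; interest $121.00 → $3,564.34; payment $1,070.00; balance $2,494.34
Quarter 4: opening $2,494.34; interest $88.00 → $2,582.34; payment $775.00; balance $1,807.34
Quarter 5: opening $1,807.34; interest $64.00 → $1,871.34; payment $722.00; balance $1,149.34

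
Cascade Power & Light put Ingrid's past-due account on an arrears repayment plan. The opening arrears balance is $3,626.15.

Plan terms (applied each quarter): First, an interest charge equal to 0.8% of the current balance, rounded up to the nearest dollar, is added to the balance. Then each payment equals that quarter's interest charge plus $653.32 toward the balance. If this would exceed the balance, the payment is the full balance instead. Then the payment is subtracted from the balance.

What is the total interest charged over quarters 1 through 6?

$99.00

Quarter 1: $3,626.15 +$30.00 interest = $3,656.15; pay $683.32 → $2,972.83
Quarter 2: $2,972.83 +$24.00 interest = $2,996.83; pay $677.32 → $2,319.51
Quarter 3: $2,319.51 +$19.00 interest = $2,338.51; pay $672.32 → $1,666.19
Quarter 4: $1,666.19 +$14.00 interest = $1,680.19; pay $667.32 → $1,012.87
Quarter 5: $1,012.87 +$9.00 interest = $1,021.87; pay $662.32 → $359.55
Quarter 6: $359.55 +$3.00 interest = $362.55; pay $362.55 → $0.00
Total interest: $30.00 + $24.00 + $19.00 + $14.00 + $9.00 + $3.00 = $99.00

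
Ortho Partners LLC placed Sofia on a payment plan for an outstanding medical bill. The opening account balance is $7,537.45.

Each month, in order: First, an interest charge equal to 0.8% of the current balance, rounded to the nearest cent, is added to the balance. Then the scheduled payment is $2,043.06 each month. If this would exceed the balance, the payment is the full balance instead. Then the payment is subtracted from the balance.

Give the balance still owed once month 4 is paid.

# | Opening | Interest | Payment | End bal
1 | $7,537.45 | $60.30 | $2,043.06 | $5,554.69
2 | $5,554.69 | $44.44 | $2,043.06 | $3,556.07
3 | $3,556.07 | $28.45 | $2,043.06 | $1,541.46
4 | $1,541.46 | $12.33 | $1,553.79 | $0.00

$0.00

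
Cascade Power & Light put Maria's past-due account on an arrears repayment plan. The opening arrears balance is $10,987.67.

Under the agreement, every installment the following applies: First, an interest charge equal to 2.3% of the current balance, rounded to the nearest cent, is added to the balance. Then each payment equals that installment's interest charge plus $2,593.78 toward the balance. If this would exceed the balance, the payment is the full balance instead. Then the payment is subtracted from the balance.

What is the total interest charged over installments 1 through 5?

$667.02

# | Opening | Interest | Payment | End bal
1 | $10,987.67 | $252.72 | $2,846.50 | $8,393.89
2 | $8,393.89 | $193.06 | $2,786.84 | $5,800.11
3 | $5,800.11 | $133.40 | $2,727.18 | $3,206.33
4 | $3,206.33 | $73.75 | $2,667.53 | $612.55
5 | $612.55 | $14.09 | $626.64 | $0.00
Total interest: $252.72 + $193.06 + $133.40 + $73.75 + $14.09 = $667.02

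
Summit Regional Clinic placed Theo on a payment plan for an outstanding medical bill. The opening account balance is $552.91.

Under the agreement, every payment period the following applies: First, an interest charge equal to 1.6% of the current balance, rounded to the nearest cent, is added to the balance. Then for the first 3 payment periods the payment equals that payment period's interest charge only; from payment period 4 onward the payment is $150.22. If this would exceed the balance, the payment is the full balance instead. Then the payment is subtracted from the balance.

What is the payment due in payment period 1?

# | Opening | Interest | Payment | End bal
1 | $552.91 | $8.85 | $8.85 | $552.91

$8.85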